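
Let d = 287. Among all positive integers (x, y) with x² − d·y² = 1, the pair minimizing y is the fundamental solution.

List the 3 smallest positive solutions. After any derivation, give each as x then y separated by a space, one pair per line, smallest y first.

288 17
165887 9792
95550624 5640175

[16; 1,15,1,32] for √287; ℓ=4 ⇒ convergent index 3
step 0: (16, 1)  from 16·(1,0) + (0,1)
step 1: (17, 1)  from 1·(16,1) + (1,0)
step 2: (271, 16)  from 15·(17,1) + (16,1)
step 3: (288, 17)  from 1·(271,16) + (17,1)
→ (288, 17).  Check: 288²=82944, 287·17²=82943, difference 1.
n=2: (288,17)∘(288,17) = (288·288+287·17·17, 288·17+17·288) = (165887,9792)
n=3: (165887,9792)∘(288,17) = (288·165887+287·17·9792, 288·9792+17·165887) = (95550624,5640175)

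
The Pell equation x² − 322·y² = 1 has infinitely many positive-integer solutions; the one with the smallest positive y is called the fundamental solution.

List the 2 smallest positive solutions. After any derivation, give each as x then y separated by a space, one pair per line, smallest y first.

323 18
208657 11628

√322 → a₀=17, period (1,16,1,34); ℓ=4 even so k=3
k=0  a_k=17  p_k/q_k = 17/1
k=1  a_k=1  p_k/q_k = 18/1
k=2  a_k=16  p_k/q_k = 305/17
k=3  a_k=1  p_k/q_k = 323/18
fundamental: x₁=323, y₁=18  (since 104329 − 322·324 = 1)
(323+18√322)^2 = 208657 + 11628√322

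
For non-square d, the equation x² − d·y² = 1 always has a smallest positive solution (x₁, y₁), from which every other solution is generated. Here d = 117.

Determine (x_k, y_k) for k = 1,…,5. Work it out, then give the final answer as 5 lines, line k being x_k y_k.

649 60
842401 77880
1093435849 101088180
1419278889601 131212379760
1842222905266249 170313567840300

√117 = [10; 1,4,2,4,1,20, …], period ℓ=6 (even) → k=5
a_0=10:  p_0=10·1+0=10,  q_0=10·0+1=1
…
a_2=4:  p_2=4·11+10=54,  q_2=4·1+1=5
a_3=2:  p_3=2·54+11=119,  q_3=2·5+1=11
a_4=4:  p_4=4·119+54=530,  q_4=4·11+5=49
a_5=1:  p_5=1·530+119=649,  q_5=1·49+11=60
→ (649, 60).  Check: 649²=421201, 117·60²=421200, difference 1.
(x_2, y_2) = (649·649 + 117·60·60, 649·60 + 60·649) = (842401, 77880)
(x_3, y_3) = (649·842401 + 117·60·77880, 649·77880 + 60·842401) = (1093435849, 101088180)
(x_4, y_4) = (649·1093435849 + 117·60·101088180, 649·101088180 + 60·1093435849) = (1419278889601, 131212379760)
(x_5, y_5) = (649·1419278889601 + 117·60·131212379760, 649·131212379760 + 60·1419278889601) = (1842222905266249, 170313567840300)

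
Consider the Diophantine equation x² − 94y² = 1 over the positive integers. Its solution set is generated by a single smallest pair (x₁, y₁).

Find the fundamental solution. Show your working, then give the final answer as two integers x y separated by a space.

d=94: √d = [9; 1,2,3,1,1,…,2,1,18] (ℓ=16, even), read p_15/q_15
step 0: (9, 1)  from 9·(1,0) + (0,1)
step 1: (10, 1)  from 1·(9,1) + (1,0)
step 2: (29, 3)  from 2·(10,1) + (9,1)
…
step 4: (126, 13)  from 1·(97,10) + (29,3)
step 5: (223, 23)  from 1·(126,13) + (97,10)
step 6: (1241, 128)  from 5·(223,23) + (126,13)
step 7: (1464, 151)  from 1·(1241,128) + (223,23)
step 8: (12953, 1336)  from 8·(1464,151) + (1241,128)
step 9: (14417, 1487)  from 1·(12953,1336) + (1464,151)
…
step 11: (99455, 10258)  from 1·(85038,8771) + (14417,1487)
…
step 13: (652934, 67345)  from 3·(184493,19029) + (99455,10258)
step 14: (1490361, 153719)  from 2·(652934,67345) + (184493,19029)
step 15: (2143295, 221064)  from 1·(1490361,153719) + (652934,67345)
(x₁, y₁) = (2143295, 221064);  2143295² − 94·221064² = 1 ✓

2143295 221064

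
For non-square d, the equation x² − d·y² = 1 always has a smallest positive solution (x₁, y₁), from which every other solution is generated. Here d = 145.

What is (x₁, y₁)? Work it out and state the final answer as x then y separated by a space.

√145 → a₀=12, period (24); ℓ=1 odd so k=1
a_0=12:  p_0=12·1+0=12,  q_0=12·0+1=1
a_1=24:  p_1=24·12+1=289,  q_1=24·1+0=24
(x₁, y₁) = (289, 24);  289² − 145·24² = 1 ✓

289 24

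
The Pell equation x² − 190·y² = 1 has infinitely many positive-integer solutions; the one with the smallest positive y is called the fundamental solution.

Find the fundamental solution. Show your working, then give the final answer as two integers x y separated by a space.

52021 3774

d=190: √d = [13; 1,3,1,1,1,…,3,1,26] (ℓ=14, even), read p_13/q_13
k=0  a_k=13  p_k/q_k = 13/1
k=1  a_k=1  p_k/q_k = 14/1
…
k=3  a_k=1  p_k/q_k = 69/5
k=4  a_k=1  p_k/q_k = 124/9
k=5  a_k=1  p_k/q_k = 193/14
k=6  a_k=2  p_k/q_k = 510/37
k=7  a_k=2  p_k/q_k = 1213/88
k=8  a_k=2  p_k/q_k = 2936/213
…
k=10  a_k=1  p_k/q_k = 7085/514
…
k=12  a_k=3  p_k/q_k = 40787/2959
k=13  a_k=1  p_k/q_k = 52021/3774
fundamental: x₁=52021, y₁=3774  (since 2706184441 − 190·14243076 = 1)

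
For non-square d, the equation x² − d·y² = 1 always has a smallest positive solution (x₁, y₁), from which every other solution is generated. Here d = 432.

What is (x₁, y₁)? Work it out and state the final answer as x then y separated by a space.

√432 → a₀=20, period (1,3,1,1,1,3,1,40); ℓ=8 even so k=7
i=0: a=20 ⇒ p=20, q=1
i=1: a=1 ⇒ p=21, q=1
i=2: a=3 ⇒ p=83, q=4
i=3: a=1 ⇒ p=104, q=5
…
i=6: a=3 ⇒ p=1060, q=51
i=7: a=1 ⇒ p=1351, q=65
→ (1351, 65).  Check: 1351²=1825201, 432·65²=1825200, difference 1.

1351 65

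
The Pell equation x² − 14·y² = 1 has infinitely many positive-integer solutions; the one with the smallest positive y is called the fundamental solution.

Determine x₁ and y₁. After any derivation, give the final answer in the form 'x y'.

15 4

√14 = [3; 1,2,1,6, …], period ℓ=4 (even) → k=3
k=0  a_k=3  p_k/q_k = 3/1
k=1  a_k=1  p_k/q_k = 4/1
k=2  a_k=2  p_k/q_k = 11/3
k=3  a_k=1  p_k/q_k = 15/4
(x₁, y₁) = (15, 4);  15² − 14·4² = 1 ✓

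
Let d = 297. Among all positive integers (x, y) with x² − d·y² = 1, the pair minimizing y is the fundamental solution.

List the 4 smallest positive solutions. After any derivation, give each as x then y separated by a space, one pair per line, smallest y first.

[17; 4,3,1,1,2,1,1,3,4,34] for √297; ℓ=10 ⇒ convergent index 9
a_0=17:  p_0=17·1+0=17,  q_0=17·0+1=1
…
a_2=3:  p_2=3·69+17=224,  q_2=3·4+1=13
…
a_4=1:  p_4=1·293+224=517,  q_4=1·17+13=30
a_5=2:  p_5=2·517+293=1327,  q_5=2·30+17=77
…
a_7=1:  p_7=1·1844+1327=3171,  q_7=1·107+77=184
a_8=3:  p_8=3·3171+1844=11357,  q_8=3·184+107=659
a_9=4:  p_9=4·11357+3171=48599,  q_9=4·659+184=2820
(x₁, y₁) = (48599, 2820);  48599² − 297·2820² = 1 ✓
n=2: (48599,2820)∘(48599,2820) = (48599·48599+297·2820·2820, 48599·2820+2820·48599) = (4723725601,274098360)
n=3: (4723725601,274098360)∘(48599,2820) = (48599·4723725601+297·2820·274098360, 48599·274098360+2820·4723725601) = (459136680917399,26641812392460)
n=4: (459136680917399,26641812392460)∘(48599,2820) = (48599·459136680917399+297·2820·26641812392460, 48599·26641812392460+2820·459136680917399) = (44627167107085622401,2589530880648228720)

48599 2820
4723725601 274098360
459136680917399 26641812392460
44627167107085622401 2589530880648228720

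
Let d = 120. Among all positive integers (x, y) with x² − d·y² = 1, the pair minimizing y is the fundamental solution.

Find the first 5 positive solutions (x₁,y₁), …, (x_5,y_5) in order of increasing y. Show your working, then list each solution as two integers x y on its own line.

√120 = [10; 1,20, …], period ℓ=2 (even) → k=1
step 0: (10, 1)  from 10·(1,0) + (0,1)
step 1: (11, 1)  from 1·(10,1) + (1,0)
fundamental: x₁=11, y₁=1  (since 121 − 120·1 = 1)
k=2:  x_2 = 11·11+120·1·1 = 241,  y_2 = 11·1+1·11 = 22
k=3:  x_3 = 11·241+120·1·22 = 5291,  y_3 = 11·22+1·241 = 483
k=4:  x_4 = 11·5291+120·1·483 = 116161,  y_4 = 11·483+1·5291 = 10604
k=5:  x_5 = 11·116161+120·1·10604 = 2550251,  y_5 = 11·10604+1·116161 = 232805

11 1
241 22
5291 483
116161 10604
2550251 232805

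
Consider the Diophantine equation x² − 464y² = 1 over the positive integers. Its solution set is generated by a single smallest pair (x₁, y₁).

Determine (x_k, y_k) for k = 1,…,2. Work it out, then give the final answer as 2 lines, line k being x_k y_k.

√464 = [21; 1,1,5,1,1,1,5,1,1,42, …], period ℓ=10 (even) → k=9
step 0: (21, 1)  from 21·(1,0) + (0,1)
…
step 3: (237, 11)  from 5·(43,2) + (22,1)
…
step 5: (517, 24)  from 1·(280,13) + (237,11)
…
step 8: (5299, 246)  from 1·(4502,209) + (797,37)
step 9: (9801, 455)  from 1·(5299,246) + (4502,209)
→ (9801, 455).  Check: 9801²=96059601, 464·455²=96059600, difference 1.
(9801+455√464)^2 = 192119201 + 8918910√464

9801 455
192119201 8918910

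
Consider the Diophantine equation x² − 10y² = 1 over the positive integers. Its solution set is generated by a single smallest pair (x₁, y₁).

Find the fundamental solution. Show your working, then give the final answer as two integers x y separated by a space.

d=10: √d = [3; 6] (ℓ=1, odd), read p_1/q_1
i=0: a=3 ⇒ p=3, q=1
i=1: a=6 ⇒ p=19, q=6
(x₁, y₁) = (19, 6);  19² − 10·6² = 1 ✓

19 6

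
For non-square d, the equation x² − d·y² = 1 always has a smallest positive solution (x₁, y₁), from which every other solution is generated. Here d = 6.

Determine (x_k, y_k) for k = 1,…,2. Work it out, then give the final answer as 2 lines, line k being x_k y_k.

5 2
49 20

√6 → a₀=2, period (2,4); ℓ=2 even so k=1
k=0  a_k=2  p_k/q_k = 2/1
k=1  a_k=2  p_k/q_k = 5/2
fundamental: x₁=5, y₁=2  (since 25 − 6·4 = 1)
(x_2, y_2) = (5·5 + 6·2·2, 5·2 + 2·5) = (49, 20)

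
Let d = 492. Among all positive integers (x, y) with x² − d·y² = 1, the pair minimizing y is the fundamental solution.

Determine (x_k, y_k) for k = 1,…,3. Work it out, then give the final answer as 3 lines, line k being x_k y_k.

d=492: √d = [22; 5,1,1,10,1,1,5,44] (ℓ=8, even), read p_7/q_7
k=0  a_k=22  p_k/q_k = 22/1
k=1  a_k=5  p_k/q_k = 111/5
k=2  a_k=1  p_k/q_k = 133/6
k=3  a_k=1  p_k/q_k = 244/11
k=4  a_k=10  p_k/q_k = 2573/116
…
k=6  a_k=1  p_k/q_k = 5390/243
k=7  a_k=5  p_k/q_k = 29767/1342
→ (29767, 1342).  Check: 29767²=886074289, 492·1342²=886074288, difference 1.
(x_2, y_2) = (29767·29767 + 492·1342·1342, 29767·1342 + 1342·29767) = (1772148577, 79894628)
(x_3, y_3) = (29767·1772148577 + 492·1342·79894628, 29767·79894628 + 1342·1772148577) = (105503093353351, 4756446782010)

29767 1342
1772148577 79894628
105503093353351 4756446782010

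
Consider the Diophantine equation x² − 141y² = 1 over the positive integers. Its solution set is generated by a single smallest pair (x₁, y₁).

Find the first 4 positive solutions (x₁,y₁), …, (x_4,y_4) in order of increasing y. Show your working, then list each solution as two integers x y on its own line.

√141 → a₀=11, period (1,6,1,22); ℓ=4 even so k=3
step 0: (11, 1)  from 11·(1,0) + (0,1)
…
step 2: (83, 7)  from 6·(12,1) + (11,1)
step 3: (95, 8)  from 1·(83,7) + (12,1)
→ (95, 8).  Check: 95²=9025, 141·8²=9024, difference 1.
(x_2, y_2) = (95·95 + 141·8·8, 95·8 + 8·95) = (18049, 1520)
(x_3, y_3) = (95·18049 + 141·8·1520, 95·1520 + 8·18049) = (3429215, 288792)
(x_4, y_4) = (95·3429215 + 141·8·288792, 95·288792 + 8·3429215) = (651532801, 54868960)

95 8
18049 1520
3429215 288792
651532801 54868960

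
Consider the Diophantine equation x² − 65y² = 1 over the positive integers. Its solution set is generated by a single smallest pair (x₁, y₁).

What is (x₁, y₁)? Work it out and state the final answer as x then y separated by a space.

129 16

√65 = [8; 16, …], period ℓ=1 (odd) → k=1
k=0  a_k=8  p_k/q_k = 8/1
k=1  a_k=16  p_k/q_k = 129/16
fundamental: x₁=129, y₁=16  (since 16641 − 65·256 = 1)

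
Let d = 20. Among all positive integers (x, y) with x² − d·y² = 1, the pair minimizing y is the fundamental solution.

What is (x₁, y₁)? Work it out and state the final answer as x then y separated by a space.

√20 = [4; 2,8, …], period ℓ=2 (even) → k=1
a_0=4:  p_0=4·1+0=4,  q_0=4·0+1=1
a_1=2:  p_1=2·4+1=9,  q_1=2·1+0=2
→ (9, 2).  Check: 9²=81, 20·2²=80, difference 1.

9 2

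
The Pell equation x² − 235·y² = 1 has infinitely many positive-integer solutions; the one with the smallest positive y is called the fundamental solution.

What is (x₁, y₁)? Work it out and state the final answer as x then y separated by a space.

46 3

[15; 3,30] for √235; ℓ=2 ⇒ convergent index 1
i=0: a=15 ⇒ p=15, q=1
i=1: a=3 ⇒ p=46, q=3
→ (46, 3).  Check: 46²=2116, 235·3²=2115, difference 1.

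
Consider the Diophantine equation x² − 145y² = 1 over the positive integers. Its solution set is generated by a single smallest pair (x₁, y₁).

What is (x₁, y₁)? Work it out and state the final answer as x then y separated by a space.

√145 → a₀=12, period (24); ℓ=1 odd so k=1
a_0=12:  p_0=12·1+0=12,  q_0=12·0+1=1
a_1=24:  p_1=24·12+1=289,  q_1=24·1+0=24
(x₁, y₁) = (289, 24);  289² − 145·24² = 1 ✓

289 24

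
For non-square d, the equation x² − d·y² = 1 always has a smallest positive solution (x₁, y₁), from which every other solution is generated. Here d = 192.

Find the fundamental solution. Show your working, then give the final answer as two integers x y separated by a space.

[13; 1,5,1,26] for √192; ℓ=4 ⇒ convergent index 3
a_0=13:  p_0=13·1+0=13,  q_0=13·0+1=1
…
a_2=5:  p_2=5·14+13=83,  q_2=5·1+1=6
a_3=1:  p_3=1·83+14=97,  q_3=1·6+1=7
fundamental: x₁=97, y₁=7  (since 9409 − 192·49 = 1)

97 7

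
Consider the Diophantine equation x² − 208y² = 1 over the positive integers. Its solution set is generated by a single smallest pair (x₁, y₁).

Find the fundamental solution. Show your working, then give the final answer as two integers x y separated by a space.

d=208: √d = [14; 2,2,1,2,2,28] (ℓ=6, even), read p_5/q_5
a_0=14:  p_0=14·1+0=14,  q_0=14·0+1=1
a_1=2:  p_1=2·14+1=29,  q_1=2·1+0=2
a_2=2:  p_2=2·29+14=72,  q_2=2·2+1=5
…
a_4=2:  p_4=2·101+72=274,  q_4=2·7+5=19
a_5=2:  p_5=2·274+101=649,  q_5=2·19+7=45
→ (649, 45).  Check: 649²=421201, 208·45²=421200, difference 1.

649 45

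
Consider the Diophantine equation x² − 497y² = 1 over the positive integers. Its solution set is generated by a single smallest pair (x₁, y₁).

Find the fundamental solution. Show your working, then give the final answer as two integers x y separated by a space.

1201887 53912

[22; 3,2,2,5,6,5,2,2,3,44] for √497; ℓ=10 ⇒ convergent index 9
a_0=22:  p_0=22·1+0=22,  q_0=22·0+1=1
…
a_3=2:  p_3=2·156+67=379,  q_3=2·7+3=17
a_4=5:  p_4=5·379+156=2051,  q_4=5·17+7=92
a_5=6:  p_5=6·2051+379=12685,  q_5=6·92+17=569
…
a_8=2:  p_8=2·143637+65476=352750,  q_8=2·6443+2937=15823
a_9=3:  p_9=3·352750+143637=1201887,  q_9=3·15823+6443=53912
(x₁, y₁) = (1201887, 53912);  1201887² − 497·53912² = 1 ✓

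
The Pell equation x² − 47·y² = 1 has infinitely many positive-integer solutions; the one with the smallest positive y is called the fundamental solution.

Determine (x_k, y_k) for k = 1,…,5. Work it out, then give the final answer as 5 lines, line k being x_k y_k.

[6; 1,5,1,12] for √47; ℓ=4 ⇒ convergent index 3
a_0=6:  p_0=6·1+0=6,  q_0=6·0+1=1
a_1=1:  p_1=1·6+1=7,  q_1=1·1+0=1
a_2=5:  p_2=5·7+6=41,  q_2=5·1+1=6
a_3=1:  p_3=1·41+7=48,  q_3=1·6+1=7
fundamental: x₁=48, y₁=7  (since 2304 − 47·49 = 1)
k=2:  x_2 = 48·48+47·7·7 = 4607,  y_2 = 48·7+7·48 = 672
k=3:  x_3 = 48·4607+47·7·672 = 442224,  y_3 = 48·672+7·4607 = 64505
k=4:  x_4 = 48·442224+47·7·64505 = 42448897,  y_4 = 48·64505+7·442224 = 6191808
k=5:  x_5 = 48·42448897+47·7·6191808 = 4074651888,  y_5 = 48·6191808+7·42448897 = 594349063

48 7
4607 672
442224 64505
42448897 6191808
4074651888 594349063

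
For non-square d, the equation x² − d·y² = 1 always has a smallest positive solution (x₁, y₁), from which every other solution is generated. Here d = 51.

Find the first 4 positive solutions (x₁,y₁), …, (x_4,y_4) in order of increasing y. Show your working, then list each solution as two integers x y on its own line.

50 7
4999 700
499850 69993
49980001 6998600

d=51: √d = [7; 7,14] (ℓ=2, even), read p_1/q_1
step 0: (7, 1)  from 7·(1,0) + (0,1)
step 1: (50, 7)  from 7·(7,1) + (1,0)
(x₁, y₁) = (50, 7);  50² − 51·7² = 1 ✓
(50+7√51)^2 = 4999 + 700√51
(50+7√51)^3 = 499850 + 69993√51
(50+7√51)^4 = 49980001 + 6998600√51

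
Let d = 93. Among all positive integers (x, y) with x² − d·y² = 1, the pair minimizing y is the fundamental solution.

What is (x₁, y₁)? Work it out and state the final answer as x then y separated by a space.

12151 1260

d=93: √d = [9; 1,1,1,4,6,4,1,1,1,18] (ℓ=10, even), read p_9/q_9
i=0: a=9 ⇒ p=9, q=1
i=1: a=1 ⇒ p=10, q=1
i=2: a=1 ⇒ p=19, q=2
i=3: a=1 ⇒ p=29, q=3
i=4: a=4 ⇒ p=135, q=14
…
i=7: a=1 ⇒ p=4330, q=449
i=8: a=1 ⇒ p=7821, q=811
i=9: a=1 ⇒ p=12151, q=1260
(x₁, y₁) = (12151, 1260);  12151² − 93·1260² = 1 ✓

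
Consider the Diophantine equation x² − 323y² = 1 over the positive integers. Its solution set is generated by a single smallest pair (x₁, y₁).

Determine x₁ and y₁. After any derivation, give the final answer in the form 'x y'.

18 1

√323 → a₀=17, period (1,34); ℓ=2 even so k=1
i=0: a=17 ⇒ p=17, q=1
i=1: a=1 ⇒ p=18, q=1
→ (18, 1).  Check: 18²=324, 323·1²=323, difference 1.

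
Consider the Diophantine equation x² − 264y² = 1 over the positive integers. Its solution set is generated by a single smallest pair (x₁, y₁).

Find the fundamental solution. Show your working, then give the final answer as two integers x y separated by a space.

d=264: √d = [16; 4,32] (ℓ=2, even), read p_1/q_1
step 0: (16, 1)  from 16·(1,0) + (0,1)
step 1: (65, 4)  from 4·(16,1) + (1,0)
(x₁, y₁) = (65, 4);  65² − 264·4² = 1 ✓

65 4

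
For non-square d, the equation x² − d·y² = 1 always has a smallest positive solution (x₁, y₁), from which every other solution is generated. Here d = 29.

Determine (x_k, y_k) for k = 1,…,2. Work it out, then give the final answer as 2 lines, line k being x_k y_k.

√29 → a₀=5, period (2,1,1,2,10); ℓ=5 odd so k=9
k=0  a_k=5  p_k/q_k = 5/1
…
k=2  a_k=1  p_k/q_k = 16/3
k=3  a_k=1  p_k/q_k = 27/5
…
k=5  a_k=10  p_k/q_k = 727/135
…
k=8  a_k=1  p_k/q_k = 3775/701
k=9  a_k=2  p_k/q_k = 9801/1820
(x₁, y₁) = (9801, 1820);  9801² − 29·1820² = 1 ✓
(x_2, y_2) = (9801·9801 + 29·1820·1820, 9801·1820 + 1820·9801) = (192119201, 35675640)

9801 1820
192119201 35675640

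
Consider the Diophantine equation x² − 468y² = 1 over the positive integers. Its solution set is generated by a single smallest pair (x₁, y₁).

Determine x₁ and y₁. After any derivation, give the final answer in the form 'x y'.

√468 = [21; 1,1,1,2,1,1,1,42, …], period ℓ=8 (even) → k=7
a_0=21:  p_0=21·1+0=21,  q_0=21·0+1=1
a_1=1:  p_1=1·21+1=22,  q_1=1·1+0=1
a_2=1:  p_2=1·22+21=43,  q_2=1·1+1=2
a_3=1:  p_3=1·43+22=65,  q_3=1·2+1=3
…
a_6=1:  p_6=1·238+173=411,  q_6=1·11+8=19
a_7=1:  p_7=1·411+238=649,  q_7=1·19+11=30
(x₁, y₁) = (649, 30);  649² − 468·30² = 1 ✓

649 30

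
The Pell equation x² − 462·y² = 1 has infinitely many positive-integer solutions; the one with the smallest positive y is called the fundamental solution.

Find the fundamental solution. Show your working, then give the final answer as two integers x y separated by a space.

d=462: √d = [21; 2,42] (ℓ=2, even), read p_1/q_1
step 0: (21, 1)  from 21·(1,0) + (0,1)
step 1: (43, 2)  from 2·(21,1) + (1,0)
→ (43, 2).  Check: 43²=1849, 462·2²=1848, difference 1.

43 2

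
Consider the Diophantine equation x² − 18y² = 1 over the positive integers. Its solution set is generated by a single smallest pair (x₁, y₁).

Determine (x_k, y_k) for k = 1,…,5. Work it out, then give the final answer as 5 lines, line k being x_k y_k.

17 4
577 136
19601 4620
665857 156944
22619537 5331476

√18 → a₀=4, period (4,8); ℓ=2 even so k=1
a_0=4:  p_0=4·1+0=4,  q_0=4·0+1=1
a_1=4:  p_1=4·4+1=17,  q_1=4·1+0=4
(x₁, y₁) = (17, 4);  17² − 18·4² = 1 ✓
(17+4√18)^2 = 577 + 136√18
(17+4√18)^3 = 19601 + 4620√18
(17+4√18)^4 = 665857 + 156944√18
(17+4√18)^5 = 22619537 + 5331476√18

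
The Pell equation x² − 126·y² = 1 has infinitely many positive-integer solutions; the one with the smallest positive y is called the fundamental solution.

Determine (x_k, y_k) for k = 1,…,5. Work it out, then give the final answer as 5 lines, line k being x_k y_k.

[11; 4,2,4,22] for √126; ℓ=4 ⇒ convergent index 3
step 0: (11, 1)  from 11·(1,0) + (0,1)
…
step 2: (101, 9)  from 2·(45,4) + (11,1)
step 3: (449, 40)  from 4·(101,9) + (45,4)
fundamental: x₁=449, y₁=40  (since 201601 − 126·1600 = 1)
(449+40√126)^2 = 403201 + 35920√126
(449+40√126)^3 = 362074049 + 32256120√126
(449+40√126)^4 = 325142092801 + 28965959840√126
(449+40√126)^5 = 291977237261249 + 26011399680200√126

449 40
403201 35920
362074049 32256120
325142092801 28965959840
291977237261249 26011399680200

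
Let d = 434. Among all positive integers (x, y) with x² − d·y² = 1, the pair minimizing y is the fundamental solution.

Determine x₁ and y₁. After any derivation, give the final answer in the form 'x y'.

[20; 1,4,1,40] for √434; ℓ=4 ⇒ convergent index 3
a_0=20:  p_0=20·1+0=20,  q_0=20·0+1=1
…
a_2=4:  p_2=4·21+20=104,  q_2=4·1+1=5
a_3=1:  p_3=1·104+21=125,  q_3=1·5+1=6
fundamental: x₁=125, y₁=6  (since 15625 − 434·36 = 1)

125 6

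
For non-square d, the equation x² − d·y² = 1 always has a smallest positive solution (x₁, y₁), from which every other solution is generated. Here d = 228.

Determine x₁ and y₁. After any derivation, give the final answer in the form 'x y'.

√228 = [15; 10,30, …], period ℓ=2 (even) → k=1
step 0: (15, 1)  from 15·(1,0) + (0,1)
step 1: (151, 10)  from 10·(15,1) + (1,0)
→ (151, 10).  Check: 151²=22801, 228·10²=22800, difference 1.

151 10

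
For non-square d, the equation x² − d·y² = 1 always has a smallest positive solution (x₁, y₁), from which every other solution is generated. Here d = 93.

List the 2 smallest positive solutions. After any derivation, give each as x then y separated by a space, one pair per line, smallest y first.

[9; 1,1,1,4,6,4,1,1,1,18] for √93; ℓ=10 ⇒ convergent index 9
i=0: a=9 ⇒ p=9, q=1
…
i=2: a=1 ⇒ p=19, q=2
i=3: a=1 ⇒ p=29, q=3
i=4: a=4 ⇒ p=135, q=14
i=5: a=6 ⇒ p=839, q=87
i=6: a=4 ⇒ p=3491, q=362
i=7: a=1 ⇒ p=4330, q=449
i=8: a=1 ⇒ p=7821, q=811
i=9: a=1 ⇒ p=12151, q=1260
→ (12151, 1260).  Check: 12151²=147646801, 93·1260²=147646800, difference 1.
(12151+1260√93)^2 = 295293601 + 30620520√93

12151 1260
295293601 30620520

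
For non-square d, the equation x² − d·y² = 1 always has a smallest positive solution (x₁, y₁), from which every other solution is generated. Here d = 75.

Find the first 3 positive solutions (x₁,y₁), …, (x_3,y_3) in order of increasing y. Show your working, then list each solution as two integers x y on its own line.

26 3
1351 156
70226 8109

d=75: √d = [8; 1,1,1,16] (ℓ=4, even), read p_3/q_3
i=0: a=8 ⇒ p=8, q=1
…
i=2: a=1 ⇒ p=17, q=2
i=3: a=1 ⇒ p=26, q=3
→ (26, 3).  Check: 26²=676, 75·3²=675, difference 1.
(26+3√75)^2 = 1351 + 156√75
(26+3√75)^3 = 70226 + 8109√75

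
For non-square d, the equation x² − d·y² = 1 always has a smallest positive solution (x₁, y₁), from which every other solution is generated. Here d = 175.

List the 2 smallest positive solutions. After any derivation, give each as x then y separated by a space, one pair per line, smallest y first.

2024 153
8193151 619344

d=175: √d = [13; 4,2,1,2,4,26] (ℓ=6, even), read p_5/q_5
a_0=13:  p_0=13·1+0=13,  q_0=13·0+1=1
a_1=4:  p_1=4·13+1=53,  q_1=4·1+0=4
a_2=2:  p_2=2·53+13=119,  q_2=2·4+1=9
…
a_4=2:  p_4=2·172+119=463,  q_4=2·13+9=35
a_5=4:  p_5=4·463+172=2024,  q_5=4·35+13=153
→ (2024, 153).  Check: 2024²=4096576, 175·153²=4096575, difference 1.
(x_2, y_2) = (2024·2024 + 175·153·153, 2024·153 + 153·2024) = (8193151, 619344)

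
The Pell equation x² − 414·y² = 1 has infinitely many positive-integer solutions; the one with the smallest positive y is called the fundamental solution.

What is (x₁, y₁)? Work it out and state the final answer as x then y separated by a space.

24335 1196

[20; 2,1,7,2,7,1,2,40] for √414; ℓ=8 ⇒ convergent index 7
step 0: (20, 1)  from 20·(1,0) + (0,1)
…
step 6: (8444, 415)  from 1·(7447,366) + (997,49)
step 7: (24335, 1196)  from 2·(8444,415) + (7447,366)
→ (24335, 1196).  Check: 24335²=592192225, 414·1196²=592192224, difference 1.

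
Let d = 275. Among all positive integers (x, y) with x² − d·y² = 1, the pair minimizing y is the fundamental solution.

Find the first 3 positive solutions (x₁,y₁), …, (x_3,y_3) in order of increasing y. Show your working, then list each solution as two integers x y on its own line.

199 12
79201 4776
31521799 1900836

d=275: √d = [16; 1,1,2,1,1,32] (ℓ=6, even), read p_5/q_5
step 0: (16, 1)  from 16·(1,0) + (0,1)
…
step 3: (83, 5)  from 2·(33,2) + (17,1)
step 4: (116, 7)  from 1·(83,5) + (33,2)
step 5: (199, 12)  from 1·(116,7) + (83,5)
(x₁, y₁) = (199, 12);  199² − 275·12² = 1 ✓
n=2: (199,12)∘(199,12) = (199·199+275·12·12, 199·12+12·199) = (79201,4776)
n=3: (79201,4776)∘(199,12) = (199·79201+275·12·4776, 199·4776+12·79201) = (31521799,1900836)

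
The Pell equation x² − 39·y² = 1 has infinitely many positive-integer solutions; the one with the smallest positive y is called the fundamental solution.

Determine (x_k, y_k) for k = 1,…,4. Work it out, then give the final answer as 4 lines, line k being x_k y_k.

d=39: √d = [6; 4,12] (ℓ=2, even), read p_1/q_1
k=0  a_k=6  p_k/q_k = 6/1
k=1  a_k=4  p_k/q_k = 25/4
→ (25, 4).  Check: 25²=625, 39·4²=624, difference 1.
(25+4√39)^2 = 1249 + 200√39
(25+4√39)^3 = 62425 + 9996√39
(25+4√39)^4 = 3120001 + 499600√39

25 4
1249 200
62425 9996
3120001 499600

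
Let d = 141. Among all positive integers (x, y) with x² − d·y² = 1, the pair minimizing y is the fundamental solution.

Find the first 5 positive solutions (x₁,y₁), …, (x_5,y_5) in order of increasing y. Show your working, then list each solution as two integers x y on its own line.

√141 → a₀=11, period (1,6,1,22); ℓ=4 even so k=3
i=0: a=11 ⇒ p=11, q=1
…
i=2: a=6 ⇒ p=83, q=7
i=3: a=1 ⇒ p=95, q=8
→ (95, 8).  Check: 95²=9025, 141·8²=9024, difference 1.
k=2:  x_2 = 95·95+141·8·8 = 18049,  y_2 = 95·8+8·95 = 1520
k=3:  x_3 = 95·18049+141·8·1520 = 3429215,  y_3 = 95·1520+8·18049 = 288792
k=4:  x_4 = 95·3429215+141·8·288792 = 651532801,  y_4 = 95·288792+8·3429215 = 54868960
k=5:  x_5 = 95·651532801+141·8·54868960 = 123787802975,  y_5 = 95·54868960+8·651532801 = 10424813608

95 8
18049 1520
3429215 288792
651532801 54868960
123787802975 10424813608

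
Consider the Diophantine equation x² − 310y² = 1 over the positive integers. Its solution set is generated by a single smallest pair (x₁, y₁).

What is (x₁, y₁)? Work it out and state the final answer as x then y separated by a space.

√310 = [17; 1,1,1,1,5,…,1,1,34, …], period ℓ=16 (even) → k=15
k=0  a_k=17  p_k/q_k = 17/1
…
k=5  a_k=5  p_k/q_k = 493/28
…
k=10  a_k=3  p_k/q_k = 28928/1643
…
k=12  a_k=1  p_k/q_k = 181315/10298
k=13  a_k=1  p_k/q_k = 333702/18953
k=14  a_k=1  p_k/q_k = 515017/29251
k=15  a_k=1  p_k/q_k = 848719/48204
fundamental: x₁=848719, y₁=48204  (since 720323940961 − 310·2323625616 = 1)

848719 48204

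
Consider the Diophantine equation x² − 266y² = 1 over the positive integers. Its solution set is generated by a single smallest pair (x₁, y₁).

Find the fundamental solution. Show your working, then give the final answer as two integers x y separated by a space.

685 42

[16; 3,4,3,32] for √266; ℓ=4 ⇒ convergent index 3
a_0=16:  p_0=16·1+0=16,  q_0=16·0+1=1
a_1=3:  p_1=3·16+1=49,  q_1=3·1+0=3
a_2=4:  p_2=4·49+16=212,  q_2=4·3+1=13
a_3=3:  p_3=3·212+49=685,  q_3=3·13+3=42
→ (685, 42).  Check: 685²=469225, 266·42²=469224, difference 1.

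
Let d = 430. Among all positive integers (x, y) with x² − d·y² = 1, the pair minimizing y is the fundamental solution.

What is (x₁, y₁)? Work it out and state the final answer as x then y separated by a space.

√430 = [20; 1,2,1,3,1,…,2,1,40, …], period ℓ=14 (even) → k=13
i=0: a=20 ⇒ p=20, q=1
i=1: a=1 ⇒ p=21, q=1
…
i=3: a=1 ⇒ p=83, q=4
i=4: a=3 ⇒ p=311, q=15
i=5: a=1 ⇒ p=394, q=19
i=6: a=6 ⇒ p=2675, q=129
i=7: a=8 ⇒ p=21794, q=1051
i=8: a=6 ⇒ p=133439, q=6435
i=9: a=1 ⇒ p=155233, q=7486
i=10: a=3 ⇒ p=599138, q=28893
…
i=12: a=2 ⇒ p=2107880, q=101651
i=13: a=1 ⇒ p=2862251, q=138030
(x₁, y₁) = (2862251, 138030);  2862251² − 430·138030² = 1 ✓

2862251 138030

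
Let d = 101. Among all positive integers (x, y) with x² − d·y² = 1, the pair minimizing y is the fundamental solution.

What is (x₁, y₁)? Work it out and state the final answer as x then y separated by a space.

√101 → a₀=10, period (20); ℓ=1 odd so k=1
step 0: (10, 1)  from 10·(1,0) + (0,1)
step 1: (201, 20)  from 20·(10,1) + (1,0)
fundamental: x₁=201, y₁=20  (since 40401 − 101·400 = 1)

201 20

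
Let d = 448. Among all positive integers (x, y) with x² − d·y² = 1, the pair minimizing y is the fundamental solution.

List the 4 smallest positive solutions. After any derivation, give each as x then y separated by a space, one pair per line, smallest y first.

127 6
32257 1524
8193151 387090
2081028097 98319336

√448 → a₀=21, period (6,42); ℓ=2 even so k=1
i=0: a=21 ⇒ p=21, q=1
i=1: a=6 ⇒ p=127, q=6
fundamental: x₁=127, y₁=6  (since 16129 − 448·36 = 1)
k=2:  x_2 = 127·127+448·6·6 = 32257,  y_2 = 127·6+6·127 = 1524
k=3:  x_3 = 127·32257+448·6·1524 = 8193151,  y_3 = 127·1524+6·32257 = 387090
k=4:  x_4 = 127·8193151+448·6·387090 = 2081028097,  y_4 = 127·387090+6·8193151 = 98319336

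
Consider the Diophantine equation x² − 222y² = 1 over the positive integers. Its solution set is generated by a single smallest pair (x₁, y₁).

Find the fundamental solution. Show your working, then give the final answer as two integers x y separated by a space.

√222 = [14; 1,8,1,28, …], period ℓ=4 (even) → k=3
a_0=14:  p_0=14·1+0=14,  q_0=14·0+1=1
a_1=1:  p_1=1·14+1=15,  q_1=1·1+0=1
a_2=8:  p_2=8·15+14=134,  q_2=8·1+1=9
a_3=1:  p_3=1·134+15=149,  q_3=1·9+1=10
(x₁, y₁) = (149, 10);  149² − 222·10² = 1 ✓

149 10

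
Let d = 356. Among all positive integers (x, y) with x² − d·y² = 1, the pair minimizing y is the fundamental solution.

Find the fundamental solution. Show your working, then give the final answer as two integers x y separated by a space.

√356 = [18; 1,6,1,1,2,…,6,1,36, …], period ℓ=14 (even) → k=13
i=0: a=18 ⇒ p=18, q=1
…
i=3: a=1 ⇒ p=151, q=8
i=4: a=1 ⇒ p=283, q=15
…
i=7: a=8 ⇒ p=8717, q=462
…
i=9: a=2 ⇒ p=28151, q=1492
…
i=12: a=6 ⇒ p=433982, q=23001
i=13: a=1 ⇒ p=500001, q=26500
fundamental: x₁=500001, y₁=26500  (since 250001000001 − 356·702250000 = 1)

500001 26500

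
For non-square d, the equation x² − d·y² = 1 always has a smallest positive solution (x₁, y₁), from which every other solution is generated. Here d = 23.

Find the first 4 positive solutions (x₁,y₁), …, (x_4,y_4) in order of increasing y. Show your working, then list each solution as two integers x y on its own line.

d=23: √d = [4; 1,3,1,8] (ℓ=4, even), read p_3/q_3
i=0: a=4 ⇒ p=4, q=1
…
i=2: a=3 ⇒ p=19, q=4
i=3: a=1 ⇒ p=24, q=5
fundamental: x₁=24, y₁=5  (since 576 − 23·25 = 1)
n=2: (24,5)∘(24,5) = (24·24+23·5·5, 24·5+5·24) = (1151,240)
n=3: (1151,240)∘(24,5) = (24·1151+23·5·240, 24·240+5·1151) = (55224,11515)
n=4: (55224,11515)∘(24,5) = (24·55224+23·5·11515, 24·11515+5·55224) = (2649601,552480)

24 5
1151 240
55224 11515
2649601 552480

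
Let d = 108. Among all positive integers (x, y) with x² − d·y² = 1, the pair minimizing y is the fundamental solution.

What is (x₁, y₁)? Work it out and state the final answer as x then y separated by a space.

√108 = [10; 2,1,1,4,1,1,2,20, …], period ℓ=8 (even) → k=7
i=0: a=10 ⇒ p=10, q=1
i=1: a=2 ⇒ p=21, q=2
i=2: a=1 ⇒ p=31, q=3
…
i=4: a=4 ⇒ p=239, q=23
…
i=6: a=1 ⇒ p=530, q=51
i=7: a=2 ⇒ p=1351, q=130
(x₁, y₁) = (1351, 130);  1351² − 108·130² = 1 ✓

1351 130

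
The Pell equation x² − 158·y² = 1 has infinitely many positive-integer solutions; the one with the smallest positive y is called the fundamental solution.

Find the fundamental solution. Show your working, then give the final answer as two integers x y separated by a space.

[12; 1,1,3,12,3,1,1,24] for √158; ℓ=8 ⇒ convergent index 7
i=0: a=12 ⇒ p=12, q=1
…
i=2: a=1 ⇒ p=25, q=2
…
i=5: a=3 ⇒ p=3331, q=265
i=6: a=1 ⇒ p=4412, q=351
i=7: a=1 ⇒ p=7743, q=616
→ (7743, 616).  Check: 7743²=59954049, 158·616²=59954048, difference 1.

7743 616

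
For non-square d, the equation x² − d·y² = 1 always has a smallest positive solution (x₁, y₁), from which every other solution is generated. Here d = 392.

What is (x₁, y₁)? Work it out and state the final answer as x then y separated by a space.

99 5

[19; 1,3,1,38] for √392; ℓ=4 ⇒ convergent index 3
i=0: a=19 ⇒ p=19, q=1
i=1: a=1 ⇒ p=20, q=1
i=2: a=3 ⇒ p=79, q=4
i=3: a=1 ⇒ p=99, q=5
→ (99, 5).  Check: 99²=9801, 392·5²=9800, difference 1.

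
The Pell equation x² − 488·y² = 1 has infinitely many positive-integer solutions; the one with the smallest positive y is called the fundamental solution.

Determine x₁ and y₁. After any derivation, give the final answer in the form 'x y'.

243 11

d=488: √d = [22; 11,44] (ℓ=2, even), read p_1/q_1
i=0: a=22 ⇒ p=22, q=1
i=1: a=11 ⇒ p=243, q=11
fundamental: x₁=243, y₁=11  (since 59049 − 488·121 = 1)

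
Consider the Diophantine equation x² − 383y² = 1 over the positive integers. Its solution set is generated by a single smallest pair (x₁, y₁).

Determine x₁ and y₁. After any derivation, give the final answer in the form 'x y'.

18768 959

d=383: √d = [19; 1,1,3,19,3,1,1,38] (ℓ=8, even), read p_7/q_7
step 0: (19, 1)  from 19·(1,0) + (0,1)
step 1: (20, 1)  from 1·(19,1) + (1,0)
step 2: (39, 2)  from 1·(20,1) + (19,1)
step 3: (137, 7)  from 3·(39,2) + (20,1)
…
step 5: (8063, 412)  from 3·(2642,135) + (137,7)
step 6: (10705, 547)  from 1·(8063,412) + (2642,135)
step 7: (18768, 959)  from 1·(10705,547) + (8063,412)
fundamental: x₁=18768, y₁=959  (since 352237824 − 383·919681 = 1)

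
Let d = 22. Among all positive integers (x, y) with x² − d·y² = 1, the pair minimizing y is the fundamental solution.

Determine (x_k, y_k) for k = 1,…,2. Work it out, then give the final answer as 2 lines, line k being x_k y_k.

[4; 1,2,4,2,1,8] for √22; ℓ=6 ⇒ convergent index 5
i=0: a=4 ⇒ p=4, q=1
i=1: a=1 ⇒ p=5, q=1
i=2: a=2 ⇒ p=14, q=3
i=3: a=4 ⇒ p=61, q=13
i=4: a=2 ⇒ p=136, q=29
i=5: a=1 ⇒ p=197, q=42
fundamental: x₁=197, y₁=42  (since 38809 − 22·1764 = 1)
k=2:  x_2 = 197·197+22·42·42 = 77617,  y_2 = 197·42+42·197 = 16548

197 42
77617 16548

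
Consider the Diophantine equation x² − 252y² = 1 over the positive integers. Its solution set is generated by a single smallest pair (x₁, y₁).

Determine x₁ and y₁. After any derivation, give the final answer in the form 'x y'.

127 8

[15; 1,6,1,30] for √252; ℓ=4 ⇒ convergent index 3
step 0: (15, 1)  from 15·(1,0) + (0,1)
…
step 2: (111, 7)  from 6·(16,1) + (15,1)
step 3: (127, 8)  from 1·(111,7) + (16,1)
→ (127, 8).  Check: 127²=16129, 252·8²=16128, difference 1.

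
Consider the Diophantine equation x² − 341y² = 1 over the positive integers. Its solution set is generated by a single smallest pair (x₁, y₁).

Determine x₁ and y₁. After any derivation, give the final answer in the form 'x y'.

10626551 575460

√341 → a₀=18, period (2,6,1,8,2,…,6,2,36); ℓ=14 even so k=13
a_0=18:  p_0=18·1+0=18,  q_0=18·0+1=1
a_1=2:  p_1=2·18+1=37,  q_1=2·1+0=2
a_2=6:  p_2=6·37+18=240,  q_2=6·2+1=13
a_3=1:  p_3=1·240+37=277,  q_3=1·13+2=15
…
a_5=2:  p_5=2·2456+277=5189,  q_5=2·133+15=281
a_6=1:  p_6=1·5189+2456=7645,  q_6=1·281+133=414
a_7=2:  p_7=2·7645+5189=20479,  q_7=2·414+281=1109
a_8=1:  p_8=1·20479+7645=28124,  q_8=1·1109+414=1523
a_9=2:  p_9=2·28124+20479=76727,  q_9=2·1523+1109=4155
a_10=8:  p_10=8·76727+28124=641940,  q_10=8·4155+1523=34763
a_11=1:  p_11=1·641940+76727=718667,  q_11=1·34763+4155=38918
a_12=6:  p_12=6·718667+641940=4953942,  q_12=6·38918+34763=268271
a_13=2:  p_13=2·4953942+718667=10626551,  q_13=2·268271+38918=575460
→ (10626551, 575460).  Check: 10626551²=112923586155601, 341·575460²=112923586155600, difference 1.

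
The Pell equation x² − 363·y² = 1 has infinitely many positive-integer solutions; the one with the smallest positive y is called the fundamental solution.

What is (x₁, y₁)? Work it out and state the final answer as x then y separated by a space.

√363 → a₀=19, period (19,38); ℓ=2 even so k=1
a_0=19:  p_0=19·1+0=19,  q_0=19·0+1=1
a_1=19:  p_1=19·19+1=362,  q_1=19·1+0=19
fundamental: x₁=362, y₁=19  (since 131044 − 363·361 = 1)

362 19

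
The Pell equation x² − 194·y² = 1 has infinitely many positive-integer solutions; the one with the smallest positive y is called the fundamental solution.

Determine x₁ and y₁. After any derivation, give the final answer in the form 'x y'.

195 14

d=194: √d = [13; 1,12,1,26] (ℓ=4, even), read p_3/q_3
step 0: (13, 1)  from 13·(1,0) + (0,1)
…
step 2: (181, 13)  from 12·(14,1) + (13,1)
step 3: (195, 14)  from 1·(181,13) + (14,1)
→ (195, 14).  Check: 195²=38025, 194·14²=38024, difference 1.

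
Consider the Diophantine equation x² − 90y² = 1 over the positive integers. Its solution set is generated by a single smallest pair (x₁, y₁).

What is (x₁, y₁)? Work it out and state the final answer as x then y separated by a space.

19 2

d=90: √d = [9; 2,18] (ℓ=2, even), read p_1/q_1
i=0: a=9 ⇒ p=9, q=1
i=1: a=2 ⇒ p=19, q=2
fundamental: x₁=19, y₁=2  (since 361 − 90·4 = 1)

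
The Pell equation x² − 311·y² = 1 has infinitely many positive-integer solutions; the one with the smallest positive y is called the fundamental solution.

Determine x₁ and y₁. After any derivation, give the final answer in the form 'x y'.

d=311: √d = [17; 1,1,1,2,1,…,1,1,34] (ℓ=16, even), read p_15/q_15
a_0=17:  p_0=17·1+0=17,  q_0=17·0+1=1
a_1=1:  p_1=1·17+1=18,  q_1=1·1+0=1
a_2=1:  p_2=1·18+17=35,  q_2=1·1+1=2
a_3=1:  p_3=1·35+18=53,  q_3=1·2+1=3
a_4=2:  p_4=2·53+35=141,  q_4=2·3+2=8
a_5=1:  p_5=1·141+53=194,  q_5=1·8+3=11
a_6=6:  p_6=6·194+141=1305,  q_6=6·11+8=74
a_7=3:  p_7=3·1305+194=4109,  q_7=3·74+11=233
a_8=17:  p_8=17·4109+1305=71158,  q_8=17·233+74=4035
a_9=3:  p_9=3·71158+4109=217583,  q_9=3·4035+233=12338
a_10=6:  p_10=6·217583+71158=1376656,  q_10=6·12338+4035=78063
…
a_13=1:  p_13=1·4565134+1594239=6159373,  q_13=1·258865+90401=349266
a_14=1:  p_14=1·6159373+4565134=10724507,  q_14=1·349266+258865=608131
a_15=1:  p_15=1·10724507+6159373=16883880,  q_15=1·608131+349266=957397
(x₁, y₁) = (16883880, 957397);  16883880² − 311·957397² = 1 ✓

16883880 957397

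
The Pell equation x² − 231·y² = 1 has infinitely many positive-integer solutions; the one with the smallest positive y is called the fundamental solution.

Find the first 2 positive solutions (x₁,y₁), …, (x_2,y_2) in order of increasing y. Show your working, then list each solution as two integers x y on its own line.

d=231: √d = [15; 5,30] (ℓ=2, even), read p_1/q_1
k=0  a_k=15  p_k/q_k = 15/1
k=1  a_k=5  p_k/q_k = 76/5
(x₁, y₁) = (76, 5);  76² − 231·5² = 1 ✓
n=2: (76,5)∘(76,5) = (76·76+231·5·5, 76·5+5·76) = (11551,760)

76 5
11551 760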